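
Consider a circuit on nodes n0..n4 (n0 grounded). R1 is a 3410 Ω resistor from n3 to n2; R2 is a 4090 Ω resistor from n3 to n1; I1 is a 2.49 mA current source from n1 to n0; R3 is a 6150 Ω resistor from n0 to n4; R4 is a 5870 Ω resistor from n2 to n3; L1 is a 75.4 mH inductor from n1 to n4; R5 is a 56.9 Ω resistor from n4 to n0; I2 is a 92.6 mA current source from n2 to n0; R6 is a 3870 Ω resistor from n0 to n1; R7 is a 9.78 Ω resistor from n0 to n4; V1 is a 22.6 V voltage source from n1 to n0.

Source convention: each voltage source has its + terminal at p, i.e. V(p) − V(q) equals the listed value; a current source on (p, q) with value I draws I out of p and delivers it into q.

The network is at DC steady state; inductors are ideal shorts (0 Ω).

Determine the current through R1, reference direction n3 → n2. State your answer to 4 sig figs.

0.05857 A

Element admittances at DC:
  Y(R1) = 0.0002933 S between n3,n2
  Y(R2) = 0.0002445 S between n3,n1
  I1: injects 0.00249 A into n0 (from n1)
  Y(R3) = 0.0001626 S between n0,n4
  Y(R4) = 0.0001704 S between n2,n3
  L1: short n1↔n4 (DC inductor)
  Y(R5) = 0.01757 S between n4,n0
  I2: injects 0.0926 A into n0 (from n2)
  Y(R6) = 0.0002584 S between n0,n1
  Y(R7) = 0.1022 S between n0,n4
  V1: constraint V(n1)−V(n0) = 22.6
Assemble and solve the 6×6 MNA system:
  V(n1)=22.60  V(n2)=-555.9  V(n3)=-356.1  V(n4)=22.60
  i(L1)=2.712  i(V1)=-2.813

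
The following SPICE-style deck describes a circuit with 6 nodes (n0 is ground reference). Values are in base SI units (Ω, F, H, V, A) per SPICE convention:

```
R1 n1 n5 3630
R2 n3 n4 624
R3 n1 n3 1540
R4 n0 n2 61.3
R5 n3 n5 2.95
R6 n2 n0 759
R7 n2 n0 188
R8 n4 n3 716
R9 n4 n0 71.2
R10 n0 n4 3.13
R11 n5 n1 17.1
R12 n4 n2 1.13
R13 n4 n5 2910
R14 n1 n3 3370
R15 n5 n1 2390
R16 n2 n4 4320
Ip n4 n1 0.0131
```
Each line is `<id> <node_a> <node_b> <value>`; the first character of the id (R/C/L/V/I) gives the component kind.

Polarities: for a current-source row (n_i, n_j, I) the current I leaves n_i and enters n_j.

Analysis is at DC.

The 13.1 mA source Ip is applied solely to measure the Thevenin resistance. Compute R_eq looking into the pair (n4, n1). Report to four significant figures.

Element admittances at DC:
  Y(R1) = 0.0002755 S between n1,n5
  Y(R2) = 0.001603 S between n3,n4
  Y(R3) = 0.0006494 S between n1,n3
  Y(R4) = 0.01631 S between n0,n2
  Y(R5) = 0.3390 S between n3,n5
  Y(R6) = 0.001318 S between n2,n0
  Y(R7) = 0.005319 S between n2,n0
  Y(R8) = 0.001397 S between n4,n3
  Y(R9) = 0.01404 S between n4,n0
  Y(R10) = 0.3195 S between n0,n4
  Y(R11) = 0.05848 S between n5,n1
  Y(R12) = 0.8850 S between n4,n2
  Y(R13) = 0.0003436 S between n4,n5
  Y(R14) = 0.0002967 S between n1,n3
  Y(R15) = 0.0004184 S between n5,n1
  Y(R16) = 0.0002315 S between n2,n4
  Ip: injects 0.0131 A into n1 (from n4)
Assemble and solve the 5×5 MNA system:
  V(n1)=4.167  V(n2)=0.000  V(n3)=3.915  V(n4)=0.000  V(n5)=3.949

R_eq = 318.1 Ω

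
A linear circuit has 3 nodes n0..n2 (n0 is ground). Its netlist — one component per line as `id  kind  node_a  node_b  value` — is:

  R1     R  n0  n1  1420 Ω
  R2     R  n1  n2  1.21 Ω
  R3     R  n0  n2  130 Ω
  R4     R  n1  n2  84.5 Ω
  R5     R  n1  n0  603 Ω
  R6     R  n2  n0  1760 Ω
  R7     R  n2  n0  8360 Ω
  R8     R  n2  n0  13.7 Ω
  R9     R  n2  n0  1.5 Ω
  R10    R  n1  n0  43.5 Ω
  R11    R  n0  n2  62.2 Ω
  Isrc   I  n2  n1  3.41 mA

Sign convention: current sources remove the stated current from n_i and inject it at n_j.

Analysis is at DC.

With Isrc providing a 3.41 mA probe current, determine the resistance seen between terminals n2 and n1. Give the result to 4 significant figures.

R_eq = 1.159 Ω

Apply KCL at each of the 2 non-ground nodes and solve the resulting linear system.
Node n1: branches {R1, R2, R4, R5, R10, Isrc} → V_1 = 0.003825
Node n2: branches {R2, R3, R4, R6, R7, R8, R9, R11, Isrc} → V_2 = -0.0001269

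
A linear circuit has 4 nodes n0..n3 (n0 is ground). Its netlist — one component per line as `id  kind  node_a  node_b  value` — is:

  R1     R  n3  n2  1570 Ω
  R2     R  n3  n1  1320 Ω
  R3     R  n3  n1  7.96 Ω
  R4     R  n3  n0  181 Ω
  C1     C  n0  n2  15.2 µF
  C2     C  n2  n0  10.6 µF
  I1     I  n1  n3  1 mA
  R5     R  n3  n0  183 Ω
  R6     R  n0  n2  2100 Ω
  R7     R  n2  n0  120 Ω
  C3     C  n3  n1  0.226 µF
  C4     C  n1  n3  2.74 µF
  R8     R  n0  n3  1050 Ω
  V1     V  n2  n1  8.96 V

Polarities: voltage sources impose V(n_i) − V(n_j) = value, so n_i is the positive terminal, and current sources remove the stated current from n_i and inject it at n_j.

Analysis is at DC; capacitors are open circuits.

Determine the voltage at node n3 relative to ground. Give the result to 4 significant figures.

-3.636 V

Apply KCL at each of the 3 non-ground nodes and solve the resulting linear system.
Node n1: branches {R2, R3, I1, C3, C4, V1} → V_1 = -4.031
Node n2: branches {R1, C1, C2, R6, R7, V1} → V_2 = 4.929
Node n3: branches {R1, R2, R3, R4, I1, R5, C3, C4, R8} → V_3 = -3.636
Source currents: i(V1)=-0.04888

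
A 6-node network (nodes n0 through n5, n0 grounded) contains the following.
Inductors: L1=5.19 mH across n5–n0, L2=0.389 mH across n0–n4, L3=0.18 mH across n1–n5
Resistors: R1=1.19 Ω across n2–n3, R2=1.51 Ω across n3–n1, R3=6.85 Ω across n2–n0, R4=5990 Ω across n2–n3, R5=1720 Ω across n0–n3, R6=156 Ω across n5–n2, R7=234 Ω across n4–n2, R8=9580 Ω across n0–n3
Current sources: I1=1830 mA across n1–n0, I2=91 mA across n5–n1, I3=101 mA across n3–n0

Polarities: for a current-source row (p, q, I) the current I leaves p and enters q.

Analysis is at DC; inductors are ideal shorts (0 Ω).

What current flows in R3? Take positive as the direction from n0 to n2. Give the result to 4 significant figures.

Element admittances at DC:
  L1: short n5↔n0 (DC inductor)
  Y(R1) = 0.8403 S between n2,n3
  Y(R2) = 0.6623 S between n3,n1
  L2: short n0↔n4 (DC inductor)
  Y(R3) = 0.1460 S between n2,n0
  Y(R4) = 0.0001669 S between n2,n3
  I1: injects 1.83 A into n0 (from n1)
  Y(R5) = 0.0005814 S between n0,n3
  Y(R6) = 0.006410 S between n5,n2
  I2: injects 0.091 A into n1 (from n5)
  Y(R7) = 0.004274 S between n4,n2
  Y(R8) = 0.0001044 S between n0,n3
  L3: short n1↔n5 (DC inductor)
  I3: injects 0.101 A into n0 (from n3)
Assemble and solve the 8×8 MNA system:
  V(n1)=0.000  V(n2)=-0.1071  V(n3)=-0.1270  V(n4)=0.000  V(n5)=0.000
  i(L1)=-1.915  i(L2)=0.0004576  i(L3)=-1.823

0.01563 A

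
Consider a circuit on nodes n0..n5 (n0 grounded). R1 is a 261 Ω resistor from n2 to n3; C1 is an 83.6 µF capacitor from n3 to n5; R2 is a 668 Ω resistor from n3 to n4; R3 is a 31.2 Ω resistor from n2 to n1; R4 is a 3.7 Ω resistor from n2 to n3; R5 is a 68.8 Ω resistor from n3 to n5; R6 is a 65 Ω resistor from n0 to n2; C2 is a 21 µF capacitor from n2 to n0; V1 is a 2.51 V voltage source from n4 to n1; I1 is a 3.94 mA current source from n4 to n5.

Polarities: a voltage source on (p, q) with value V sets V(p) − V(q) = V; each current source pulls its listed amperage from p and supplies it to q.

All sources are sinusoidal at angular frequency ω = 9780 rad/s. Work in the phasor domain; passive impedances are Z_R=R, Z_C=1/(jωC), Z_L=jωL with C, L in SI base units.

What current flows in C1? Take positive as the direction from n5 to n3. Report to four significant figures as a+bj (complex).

0.003939+7.002e-05j A

MNA unknowns: 5 node voltages V₁..V_5 plus 1 source current (V1)
R1: Y=0.003831+0.000j on G[2,3]
C1: Y=0.000+0.8176j on G[3,5]
R2: Y=0.001497+0.000j on G[3,4]
R3: Y=0.03205+0.000j on G[2,1]
R4: Y=0.2703+0.000j on G[2,3]
R5: Y=0.01453+0.000j on G[3,5]
R6: Y=0.01538+0.000j on G[0,2]
C2: Y=0.000+0.2054j on G[2,0]
V1: row V4−V1=2.51, i_V1 at 4,1
I1: z[4]−=0.00394, z[5]+=0.00394
solve → V1=-0.2283+0.000j, V2=0.000+0.000j, V3=0.02669+0.000j, V4=2.282+0.000j, V5=0.02678-0.004817j
aux → i_V1=-0.007316+0.000j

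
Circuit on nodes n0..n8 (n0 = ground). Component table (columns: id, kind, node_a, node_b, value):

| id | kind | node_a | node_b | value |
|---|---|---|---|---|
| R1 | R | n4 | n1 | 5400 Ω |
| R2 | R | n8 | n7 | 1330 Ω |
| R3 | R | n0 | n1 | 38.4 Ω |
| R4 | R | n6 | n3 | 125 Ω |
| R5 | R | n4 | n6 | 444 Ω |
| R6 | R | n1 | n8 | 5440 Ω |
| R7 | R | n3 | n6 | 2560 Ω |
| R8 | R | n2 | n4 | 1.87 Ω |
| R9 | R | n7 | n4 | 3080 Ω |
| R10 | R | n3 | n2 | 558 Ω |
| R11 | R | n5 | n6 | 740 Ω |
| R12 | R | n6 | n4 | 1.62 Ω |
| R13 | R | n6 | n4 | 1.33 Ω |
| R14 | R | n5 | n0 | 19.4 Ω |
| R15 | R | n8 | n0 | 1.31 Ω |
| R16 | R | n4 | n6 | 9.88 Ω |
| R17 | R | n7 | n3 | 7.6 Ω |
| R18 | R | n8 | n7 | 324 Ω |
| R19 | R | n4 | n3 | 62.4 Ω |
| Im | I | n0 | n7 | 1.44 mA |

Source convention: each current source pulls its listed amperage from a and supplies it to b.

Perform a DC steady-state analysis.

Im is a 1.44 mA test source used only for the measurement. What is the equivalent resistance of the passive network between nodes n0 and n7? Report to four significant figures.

Apply KCL at each of the 8 non-ground nodes and solve the resulting linear system.
Node n1: branches {R1, R3, R6} → V_1 = 0.001820
Node n2: branches {R8, R10} → V_2 = 0.2583
Node n3: branches {R4, R7, R10, R17, R19} → V_3 = 0.2727
Node n4: branches {R1, R5, R8, R9, R12, R13, R16, R19} → V_4 = 0.2582
Node n5: branches {R11, R14} → V_5 = 0.006593
Node n6: branches {R4, R5, R7, R11, R12, R13, R16} → V_6 = 0.2581
Node n7: branches {R2, R9, R17, R18, Im} → V_7 = 0.2756
Node n8: branches {R2, R6, R15, R18} → V_8 = 0.001379

R_eq = 191.4 Ω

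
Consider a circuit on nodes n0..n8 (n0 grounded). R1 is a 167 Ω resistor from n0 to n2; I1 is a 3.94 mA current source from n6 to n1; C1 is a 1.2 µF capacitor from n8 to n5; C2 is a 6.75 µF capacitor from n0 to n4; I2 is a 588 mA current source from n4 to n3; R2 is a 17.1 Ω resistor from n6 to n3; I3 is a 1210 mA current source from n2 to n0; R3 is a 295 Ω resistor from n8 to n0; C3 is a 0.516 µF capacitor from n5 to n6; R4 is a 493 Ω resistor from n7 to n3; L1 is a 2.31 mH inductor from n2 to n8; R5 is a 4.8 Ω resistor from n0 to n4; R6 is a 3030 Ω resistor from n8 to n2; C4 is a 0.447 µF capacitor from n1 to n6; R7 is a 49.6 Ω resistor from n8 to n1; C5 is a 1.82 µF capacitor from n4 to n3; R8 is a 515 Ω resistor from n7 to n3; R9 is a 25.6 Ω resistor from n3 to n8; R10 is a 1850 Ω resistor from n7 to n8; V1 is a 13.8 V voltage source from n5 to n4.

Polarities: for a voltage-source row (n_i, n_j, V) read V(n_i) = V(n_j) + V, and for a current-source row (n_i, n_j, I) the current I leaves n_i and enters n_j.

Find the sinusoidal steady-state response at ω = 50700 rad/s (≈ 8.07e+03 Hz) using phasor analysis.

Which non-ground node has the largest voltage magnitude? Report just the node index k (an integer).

MNA unknowns: 8 node voltages V₁..V_8 plus 1 source current (V1)
R1: Y=0.005988+0.000j on G[0,2]
I1: z[6]−=0.00394, z[1]+=0.00394
C1: Y=0.000+0.06084j on G[8,5]
C2: Y=0.000+0.3422j on G[0,4]
I2: z[4]−=0.588, z[3]+=0.588
R2: Y=0.05848+0.000j on G[6,3]
I3: z[2]−=1.21, z[0]+=1.21
R3: Y=0.003390+0.000j on G[8,0]
C3: Y=0.000+0.02616j on G[5,6]
R4: Y=0.002028+0.000j on G[7,3]
L1: Y=0.000-0.008538j on G[2,8]
R5: Y=0.2083+0.000j on G[0,4]
R6: Y=0.0003300+0.000j on G[8,2]
C4: Y=0.000+0.02266j on G[1,6]
R7: Y=0.02016+0.000j on G[8,1]
C5: Y=0.000+0.09227j on G[4,3]
R8: Y=0.001942+0.000j on G[7,3]
R9: Y=0.03906+0.000j on G[3,8]
R10: Y=0.0005405+0.000j on G[7,8]
V1: row V5−V4=13.8, i_V1 at 5,4
solve → V1=14.05+7.741j, V2=-55.67-85.73j, V3=9.912-1.987j, V4=-0.1846+2.532j, V5=13.62+2.532j, V6=8.064+2.816j, V7=9.721-0.01508j, V8=8.320+14.47j
aux → i_V1=-0.7338-0.4674j

2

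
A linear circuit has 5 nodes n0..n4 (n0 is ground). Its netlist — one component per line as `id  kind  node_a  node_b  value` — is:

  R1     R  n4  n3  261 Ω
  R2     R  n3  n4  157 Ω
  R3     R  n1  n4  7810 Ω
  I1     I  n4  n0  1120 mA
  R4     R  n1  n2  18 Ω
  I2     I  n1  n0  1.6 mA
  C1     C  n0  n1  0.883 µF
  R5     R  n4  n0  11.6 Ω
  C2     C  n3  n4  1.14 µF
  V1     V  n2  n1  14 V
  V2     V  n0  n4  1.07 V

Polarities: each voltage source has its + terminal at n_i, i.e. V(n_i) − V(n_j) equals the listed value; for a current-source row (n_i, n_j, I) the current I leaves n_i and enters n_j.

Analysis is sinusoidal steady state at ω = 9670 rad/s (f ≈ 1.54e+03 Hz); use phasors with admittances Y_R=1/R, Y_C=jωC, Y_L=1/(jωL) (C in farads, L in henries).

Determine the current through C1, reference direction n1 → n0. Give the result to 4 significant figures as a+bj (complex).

Apply KCL at each of the 4 non-ground nodes and solve the resulting linear system.
Node n1: branches {R3, R4, I2, C1, V1} → V_1 = -0.003050+0.2034j
Node n2: branches {R4, V1} → V_2 = 14.00+0.2034j
Node n3: branches {R1, R2, C2} → V_3 = -1.070+0.000j
Node n4: branches {R1, R2, R3, I1, R5, C2, V2} → V_4 = -1.070+0.000j
Source currents: i(V1)=-0.7778+0.000j, i(V2)=1.028-2.604e-05j

-0.001737-2.604e-05j A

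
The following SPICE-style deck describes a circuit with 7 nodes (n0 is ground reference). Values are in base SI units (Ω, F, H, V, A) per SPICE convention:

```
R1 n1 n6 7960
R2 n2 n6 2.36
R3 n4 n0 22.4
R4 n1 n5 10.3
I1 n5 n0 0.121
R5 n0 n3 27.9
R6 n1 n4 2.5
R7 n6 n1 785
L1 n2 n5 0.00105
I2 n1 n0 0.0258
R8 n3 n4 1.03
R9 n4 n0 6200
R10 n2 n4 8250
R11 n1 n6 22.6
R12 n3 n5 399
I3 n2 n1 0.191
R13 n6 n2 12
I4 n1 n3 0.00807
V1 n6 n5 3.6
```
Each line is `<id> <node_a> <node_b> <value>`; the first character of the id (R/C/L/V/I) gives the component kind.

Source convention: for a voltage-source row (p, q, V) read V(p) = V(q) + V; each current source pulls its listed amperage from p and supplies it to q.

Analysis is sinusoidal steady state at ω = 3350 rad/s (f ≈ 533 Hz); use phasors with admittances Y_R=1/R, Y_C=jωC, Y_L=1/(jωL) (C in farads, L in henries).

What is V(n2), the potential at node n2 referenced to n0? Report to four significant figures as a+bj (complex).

-3.031+1.373j V

MNA unknowns: 6 node voltages V₁..V_6 plus 1 source current (V1)
R1: Y=0.0001256+0.000j on G[1,6]
R2: Y=0.4237+0.000j on G[2,6]
R3: Y=0.04464+0.000j on G[4,0]
R4: Y=0.09709+0.000j on G[1,5]
I1: z[5]−=0.121, z[0]+=0.121
R5: Y=0.03584+0.000j on G[0,3]
R6: Y=0.4000+0.000j on G[1,4]
R7: Y=0.001274+0.000j on G[6,1]
L1: Y=0.000-0.2843j on G[2,5]
I2: z[1]−=0.0258, z[0]+=0.0258
R8: Y=0.9709+0.000j on G[3,4]
R9: Y=0.0001613+0.000j on G[4,0]
R10: Y=0.0001212+0.000j on G[2,4]
R11: Y=0.04425+0.000j on G[1,6]
R12: Y=0.002506+0.000j on G[3,5]
I3: z[2]−=0.191, z[1]+=0.191
R13: Y=0.08333+0.000j on G[6,2]
I4: z[1]−=0.00807, z[3]+=0.00807
V1: row V6−V5=3.6, i_V1 at 6,5
solve → V1=-2.213-0.0004048j, V2=-3.031+1.373j, V3=-1.784-2.167e-06j, V4=-1.849+1.733e-06j, V5=-5.484-0.001544j, V6=-1.884-0.001544j
aux → i_V1=-0.5967+0.6972j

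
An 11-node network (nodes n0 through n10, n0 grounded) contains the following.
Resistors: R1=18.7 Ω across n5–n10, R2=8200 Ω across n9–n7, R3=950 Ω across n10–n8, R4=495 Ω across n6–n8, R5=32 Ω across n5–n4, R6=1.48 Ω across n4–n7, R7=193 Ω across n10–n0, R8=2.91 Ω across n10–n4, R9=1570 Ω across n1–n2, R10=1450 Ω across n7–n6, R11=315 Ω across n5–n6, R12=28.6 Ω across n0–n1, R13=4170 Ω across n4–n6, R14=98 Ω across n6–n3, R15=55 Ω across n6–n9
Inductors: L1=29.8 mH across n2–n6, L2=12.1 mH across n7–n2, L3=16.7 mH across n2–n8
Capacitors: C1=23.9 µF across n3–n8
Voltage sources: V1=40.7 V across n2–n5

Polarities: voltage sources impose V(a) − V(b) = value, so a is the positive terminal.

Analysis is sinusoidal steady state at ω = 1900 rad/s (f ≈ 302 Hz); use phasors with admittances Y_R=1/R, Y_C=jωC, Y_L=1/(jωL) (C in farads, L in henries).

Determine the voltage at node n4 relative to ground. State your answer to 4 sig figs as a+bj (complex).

Element admittances at ω=1900 rad/s:
  Y(R1) = 0.05348+0.000j S between n5,n10
  Y(R2) = 0.0001220+0.000j S between n9,n7
  Y(R3) = 0.001053+0.000j S between n10,n8
  Y(R4) = 0.002020+0.000j S between n6,n8
  Y(R5) = 0.03125+0.000j S between n5,n4
  Y(R6) = 0.6757+0.000j S between n4,n7
  Y(R7) = 0.005181+0.000j S between n10,n0
  Y(R8) = 0.3436+0.000j S between n10,n4
  Y(R9) = 0.0006369+0.000j S between n1,n2
  Y(L1) = 0.000-0.01766j S between n2,n6
  Y(R10) = 0.0006897+0.000j S between n7,n6
  Y(R11) = 0.003175+0.000j S between n5,n6
  Y(R12) = 0.03497+0.000j S between n0,n1
  Y(L2) = 0.000-0.04350j S between n7,n2
  Y(R13) = 0.0002398+0.000j S between n4,n6
  Y(C1) = 0.000+0.04541j S between n3,n8
  Y(R14) = 0.01020+0.000j S between n6,n3
  Y(L3) = 0.000-0.03152j S between n2,n8
  Y(R15) = 0.01818+0.000j S between n6,n9
  V1: constraint V(n2)−V(n5) = 40.7
Assemble and solve the 11×11 MNA system:
  V(n1)=0.4984+0.2168j  V(n2)=27.86+12.12j  V(n3)=28.79+10.34j  V(n4)=-2.040-3.632j  V(n5)=-12.84+12.12j  V(n6)=24.98+6.505j  V(n7)=-0.8765-5.468j  V(n8)=29.65+9.482j  V(n9)=24.81+6.425j  V(n10)=-3.363-1.463j
  i(V1)=-0.9647+1.236j

-2.040-3.632j V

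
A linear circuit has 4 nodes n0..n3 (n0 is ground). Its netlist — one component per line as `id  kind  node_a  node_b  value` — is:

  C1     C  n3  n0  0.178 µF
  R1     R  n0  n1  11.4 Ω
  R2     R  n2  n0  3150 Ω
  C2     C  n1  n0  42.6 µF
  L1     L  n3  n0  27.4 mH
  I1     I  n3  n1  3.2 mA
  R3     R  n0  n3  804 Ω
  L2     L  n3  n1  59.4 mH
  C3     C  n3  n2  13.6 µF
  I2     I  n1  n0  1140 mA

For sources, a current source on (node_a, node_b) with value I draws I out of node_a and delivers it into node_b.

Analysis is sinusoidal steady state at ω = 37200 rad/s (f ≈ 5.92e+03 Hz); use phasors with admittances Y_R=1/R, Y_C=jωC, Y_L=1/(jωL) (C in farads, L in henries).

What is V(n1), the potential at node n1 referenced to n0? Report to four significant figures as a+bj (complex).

MNA unknowns: 3 node voltages V₁..V_3
C1: Y=0.000+0.006622j on G[3,0]
R1: Y=0.08772+0.000j on G[0,1]
R2: Y=0.0003175+0.000j on G[2,0]
C2: Y=0.000+1.585j on G[1,0]
L1: Y=0.000-0.0009811j on G[3,0]
I1: z[3]−=0.0032, z[1]+=0.0032
R3: Y=0.001244+0.000j on G[0,3]
L2: Y=0.000-0.0004526j on G[3,1]
C3: Y=0.000+0.5059j on G[3,2]
I2: z[1]−=1.14, z[0]+=1.14
solve → V1=-0.03956+0.7152j, V2=-0.1501+0.5092j, V3=-0.1498+0.5093j

-0.03956+0.7152j V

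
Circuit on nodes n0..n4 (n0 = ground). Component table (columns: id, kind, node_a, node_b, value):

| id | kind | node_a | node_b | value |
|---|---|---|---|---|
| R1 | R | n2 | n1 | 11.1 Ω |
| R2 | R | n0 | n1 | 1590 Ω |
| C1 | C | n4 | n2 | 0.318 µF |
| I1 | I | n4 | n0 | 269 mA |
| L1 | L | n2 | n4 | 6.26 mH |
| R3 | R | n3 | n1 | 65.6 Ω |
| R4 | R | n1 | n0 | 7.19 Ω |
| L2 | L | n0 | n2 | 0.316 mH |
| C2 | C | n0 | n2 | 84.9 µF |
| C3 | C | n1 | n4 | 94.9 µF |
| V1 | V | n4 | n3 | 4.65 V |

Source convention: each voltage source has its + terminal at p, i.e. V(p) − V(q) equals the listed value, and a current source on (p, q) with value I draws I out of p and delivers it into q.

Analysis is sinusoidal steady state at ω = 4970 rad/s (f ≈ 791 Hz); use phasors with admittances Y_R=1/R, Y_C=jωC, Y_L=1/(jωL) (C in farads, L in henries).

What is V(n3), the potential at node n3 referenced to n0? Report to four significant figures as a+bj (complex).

Apply KCL at each of the 4 non-ground nodes and solve the resulting linear system.
Node n1: branches {R1, R2, R3, R4, C3} → V_1 = -1.321-0.3149j
Node n2: branches {R1, C1, L1, L2, C2} → V_2 = -0.2048-0.3930j
Node n3: branches {R3, V1} → V_3 = -6.064+0.1364j
Node n4: branches {C1, I1, L1, C3, V1} → V_4 = -1.414+0.1364j
Source currents: i(V1)=-0.07230+0.006880j

-6.064+0.1364j V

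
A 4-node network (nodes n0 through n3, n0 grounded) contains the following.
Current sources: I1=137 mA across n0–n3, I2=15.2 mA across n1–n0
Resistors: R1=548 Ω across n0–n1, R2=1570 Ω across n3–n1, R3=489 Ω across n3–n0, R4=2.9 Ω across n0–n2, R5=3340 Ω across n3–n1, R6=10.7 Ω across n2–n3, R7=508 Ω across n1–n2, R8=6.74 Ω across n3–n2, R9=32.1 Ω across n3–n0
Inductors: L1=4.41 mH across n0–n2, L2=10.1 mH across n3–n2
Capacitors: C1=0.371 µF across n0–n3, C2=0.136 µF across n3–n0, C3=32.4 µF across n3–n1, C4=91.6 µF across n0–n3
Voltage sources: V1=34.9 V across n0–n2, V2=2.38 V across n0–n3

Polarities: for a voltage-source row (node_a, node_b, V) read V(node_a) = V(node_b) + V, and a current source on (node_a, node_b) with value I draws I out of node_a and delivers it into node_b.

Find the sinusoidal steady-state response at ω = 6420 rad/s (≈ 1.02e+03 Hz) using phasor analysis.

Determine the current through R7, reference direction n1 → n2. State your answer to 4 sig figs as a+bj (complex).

0.06400+0.0007082j A

Element admittances at ω=6420 rad/s:
  I1: injects 0.137 A into n3 (from n0)
  Y(R1) = 0.001825+0.000j S between n0,n1
  Y(R2) = 0.0006369+0.000j S between n3,n1
  Y(R3) = 0.002045+0.000j S between n3,n0
  I2: injects 0.0152 A into n0 (from n1)
  Y(R4) = 0.3448+0.000j S between n0,n2
  Y(L1) = 0.000-0.03532j S between n0,n2
  Y(C1) = 0.000+0.002382j S between n0,n3
  Y(R5) = 0.0002994+0.000j S between n3,n1
  Y(R6) = 0.09346+0.000j S between n2,n3
  Y(C2) = 0.000+0.0008731j S between n3,n0
  Y(R7) = 0.001969+0.000j S between n1,n2
  Y(L2) = 0.000-0.01542j S between n3,n2
  Y(C3) = 0.000+0.2080j S between n3,n1
  Y(C4) = 0.000+0.5881j S between n0,n3
  Y(R8) = 0.1484+0.000j S between n3,n2
  Y(R9) = 0.03115+0.000j S between n3,n0
  V1: constraint V(n0)−V(n2) = 34.9
  V2: constraint V(n0)−V(n3) = 2.38
Assemble and solve the 5×5 MNA system:
  V(n1)=-2.388+0.3598j  V(n2)=-34.90+0.000j  V(n3)=-2.380+0.000j
  i(V1)=-19.96+1.734j  i(V2)=7.723-1.908j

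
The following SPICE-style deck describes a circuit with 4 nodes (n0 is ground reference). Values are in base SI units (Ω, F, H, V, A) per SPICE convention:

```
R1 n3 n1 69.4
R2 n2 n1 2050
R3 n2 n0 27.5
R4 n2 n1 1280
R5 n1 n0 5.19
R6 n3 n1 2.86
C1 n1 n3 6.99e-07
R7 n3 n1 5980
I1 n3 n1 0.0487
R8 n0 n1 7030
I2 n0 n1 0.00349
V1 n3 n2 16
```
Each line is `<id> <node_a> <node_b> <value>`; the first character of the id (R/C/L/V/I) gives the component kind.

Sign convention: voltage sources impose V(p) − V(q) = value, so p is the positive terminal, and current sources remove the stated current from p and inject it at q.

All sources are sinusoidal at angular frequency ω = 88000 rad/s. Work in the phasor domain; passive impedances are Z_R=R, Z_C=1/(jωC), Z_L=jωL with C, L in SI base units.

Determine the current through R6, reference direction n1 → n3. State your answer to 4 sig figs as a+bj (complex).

-0.3970+0.06165j A

Element admittances at ω=88000 rad/s:
  Y(R1) = 0.01441+0.000j S between n3,n1
  Y(R2) = 0.0004878+0.000j S between n2,n1
  Y(R3) = 0.03636+0.000j S between n2,n0
  Y(R4) = 0.0007813+0.000j S between n2,n1
  Y(R5) = 0.1927+0.000j S between n1,n0
  Y(R6) = 0.3497+0.000j S between n3,n1
  Y(C1) = 0.000+0.06151j S between n1,n3
  Y(R7) = 0.0001672+0.000j S between n3,n1
  I1: injects 0.0487 A into n1 (from n3)
  Y(R8) = 0.0001422+0.000j S between n0,n1
  I2: injects 0.00349 A into n1 (from n0)
  V1: constraint V(n3)−V(n2) = 16
Assemble and solve the 4×4 MNA system:
  V(n1)=2.374+0.02798j  V(n2)=-12.49-0.1483j  V(n3)=3.509-0.1483j
  i(V1)=-0.4731-0.005618j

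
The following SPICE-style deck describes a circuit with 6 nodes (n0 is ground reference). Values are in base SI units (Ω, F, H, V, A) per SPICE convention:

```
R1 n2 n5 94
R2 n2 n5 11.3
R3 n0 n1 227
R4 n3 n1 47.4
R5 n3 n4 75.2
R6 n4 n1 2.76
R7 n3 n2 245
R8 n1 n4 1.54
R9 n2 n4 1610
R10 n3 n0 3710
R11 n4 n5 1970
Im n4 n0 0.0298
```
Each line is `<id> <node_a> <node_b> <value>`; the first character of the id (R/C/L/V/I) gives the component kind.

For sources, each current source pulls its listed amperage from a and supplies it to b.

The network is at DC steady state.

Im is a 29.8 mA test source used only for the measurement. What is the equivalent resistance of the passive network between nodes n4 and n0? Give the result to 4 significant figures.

Apply KCL at each of the 5 non-ground nodes and solve the resulting linear system.
Node n1: branches {R3, R4, R6, R8} → V_1 = -6.377
Node n2: branches {R1, R2, R7, R9} → V_2 = -6.354
Node n3: branches {R4, R5, R7, R10} → V_3 = -6.340
Node n4: branches {R5, R6, R8, R9, R11, Im} → V_4 = -6.405
Node n5: branches {R1, R2, R11} → V_5 = -6.354

R_eq = 214.9 Ω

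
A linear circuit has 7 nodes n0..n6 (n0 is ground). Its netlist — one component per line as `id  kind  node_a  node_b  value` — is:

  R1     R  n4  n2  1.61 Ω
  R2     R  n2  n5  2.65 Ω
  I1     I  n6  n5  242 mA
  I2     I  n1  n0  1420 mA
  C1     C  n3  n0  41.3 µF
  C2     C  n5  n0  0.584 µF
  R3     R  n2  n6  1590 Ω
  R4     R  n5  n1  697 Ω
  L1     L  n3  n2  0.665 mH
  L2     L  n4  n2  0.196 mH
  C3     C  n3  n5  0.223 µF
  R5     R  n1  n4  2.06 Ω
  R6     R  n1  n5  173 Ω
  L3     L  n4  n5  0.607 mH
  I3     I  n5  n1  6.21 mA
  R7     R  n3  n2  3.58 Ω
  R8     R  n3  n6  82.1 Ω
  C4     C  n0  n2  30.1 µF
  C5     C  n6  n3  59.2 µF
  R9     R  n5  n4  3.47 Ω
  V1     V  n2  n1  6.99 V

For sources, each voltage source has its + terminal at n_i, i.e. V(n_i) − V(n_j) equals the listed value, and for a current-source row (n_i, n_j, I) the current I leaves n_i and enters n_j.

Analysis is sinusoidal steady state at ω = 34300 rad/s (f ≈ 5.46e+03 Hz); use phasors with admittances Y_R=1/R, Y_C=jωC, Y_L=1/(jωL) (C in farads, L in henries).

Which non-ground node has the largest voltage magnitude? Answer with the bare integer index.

MNA unknowns: 6 node voltages V₁..V_6 plus 1 source current (V1)
R1: Y=0.6211+0.000j on G[4,2]
R2: Y=0.3774+0.000j on G[2,5]
I1: z[6]−=0.242, z[5]+=0.242
I2: z[1]−=1.42, z[0]+=1.42
C1: Y=0.000+1.417j on G[3,0]
C2: Y=0.000+0.02003j on G[5,0]
R3: Y=0.0006289+0.000j on G[2,6]
R4: Y=0.001435+0.000j on G[5,1]
L1: Y=0.000-0.04384j on G[3,2]
L2: Y=0.000-0.1487j on G[4,2]
C3: Y=0.000+0.007649j on G[3,5]
R5: Y=0.4854+0.000j on G[1,4]
R6: Y=0.005780+0.000j on G[1,5]
L3: Y=0.000-0.04803j on G[4,5]
I3: z[5]−=0.00621, z[1]+=0.00621
R7: Y=0.2793+0.000j on G[3,2]
R8: Y=0.01218+0.000j on G[3,6]
C4: Y=0.000+1.032j on G[0,2]
C5: Y=0.000+2.031j on G[6,3]
R9: Y=0.2882+0.000j on G[5,4]
V1: row V2−V1=6.99, i_V1 at 2,1
solve → V1=-7.200+1.046j, V2=-0.2104+1.046j, V3=0.1676+0.2247j, V4=-2.762+0.7198j, V5=-1.011+1.075j, V6=0.1671+0.3440j
aux → i_V1=-0.7856+0.1583j

1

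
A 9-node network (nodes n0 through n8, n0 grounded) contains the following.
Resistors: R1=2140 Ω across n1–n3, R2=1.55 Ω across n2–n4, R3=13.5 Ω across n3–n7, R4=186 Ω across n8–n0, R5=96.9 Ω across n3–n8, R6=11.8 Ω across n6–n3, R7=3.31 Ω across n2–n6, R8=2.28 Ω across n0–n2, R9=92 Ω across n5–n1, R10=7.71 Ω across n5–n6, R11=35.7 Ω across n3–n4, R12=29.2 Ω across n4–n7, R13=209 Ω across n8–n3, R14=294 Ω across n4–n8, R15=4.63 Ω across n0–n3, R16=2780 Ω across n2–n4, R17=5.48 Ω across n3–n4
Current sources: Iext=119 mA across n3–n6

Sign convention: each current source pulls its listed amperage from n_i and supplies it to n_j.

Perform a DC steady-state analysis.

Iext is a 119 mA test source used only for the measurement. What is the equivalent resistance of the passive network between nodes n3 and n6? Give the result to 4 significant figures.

R_eq = 4.160 Ω

Element admittances at DC:
  Y(R1) = 0.0004673 S between n1,n3
  Y(R2) = 0.6452 S between n2,n4
  Y(R3) = 0.07407 S between n3,n7
  Y(R4) = 0.005376 S between n8,n0
  Y(R5) = 0.01032 S between n3,n8
  Y(R6) = 0.08475 S between n6,n3
  Y(R7) = 0.3021 S between n2,n6
  Y(R8) = 0.4386 S between n0,n2
  Y(R9) = 0.01087 S between n5,n1
  Y(R10) = 0.1297 S between n5,n6
  Y(R11) = 0.02801 S between n3,n4
  Y(R12) = 0.03425 S between n4,n7
  Y(R13) = 0.004785 S between n8,n3
  Y(R14) = 0.003401 S between n4,n8
  Y(R15) = 0.2160 S between n0,n3
  Y(R16) = 0.0003597 S between n2,n4
  Y(R17) = 0.1825 S between n3,n4
  Iext: injects 0.119 A into n6 (from n3)
Assemble and solve the 8×8 MNA system:
  V(n1)=0.3125  V(n2)=0.08026  V(n3)=-0.1605  V(n4)=0.01577  V(n5)=0.3328  V(n6)=0.3345  V(n7)=-0.1048  V(n8)=-0.09927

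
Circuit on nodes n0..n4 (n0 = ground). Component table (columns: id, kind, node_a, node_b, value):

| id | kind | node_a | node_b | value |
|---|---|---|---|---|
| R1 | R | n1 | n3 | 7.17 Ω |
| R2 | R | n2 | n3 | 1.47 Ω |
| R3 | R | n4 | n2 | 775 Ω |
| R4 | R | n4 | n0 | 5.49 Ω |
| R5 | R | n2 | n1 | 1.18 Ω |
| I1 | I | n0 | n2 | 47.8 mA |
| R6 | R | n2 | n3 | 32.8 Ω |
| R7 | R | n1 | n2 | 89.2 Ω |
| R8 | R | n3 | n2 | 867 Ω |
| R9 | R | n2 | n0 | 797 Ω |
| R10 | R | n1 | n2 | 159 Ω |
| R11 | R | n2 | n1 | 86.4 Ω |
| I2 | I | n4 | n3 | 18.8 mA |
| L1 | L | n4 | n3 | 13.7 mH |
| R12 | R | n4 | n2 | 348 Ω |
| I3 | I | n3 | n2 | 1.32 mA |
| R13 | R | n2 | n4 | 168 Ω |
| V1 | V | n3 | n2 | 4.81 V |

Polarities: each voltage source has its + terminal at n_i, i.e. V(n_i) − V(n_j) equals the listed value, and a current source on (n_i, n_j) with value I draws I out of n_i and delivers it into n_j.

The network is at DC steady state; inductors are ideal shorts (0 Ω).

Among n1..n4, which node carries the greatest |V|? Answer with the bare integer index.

2

MNA unknowns: 4 node voltages V₁..V_4 plus 2 source currents (L1, V1)
R1: Y=0.1395 on G[1,3]
R2: Y=0.6803 on G[2,3]
R3: Y=0.001290 on G[4,2]
R4: Y=0.1821 on G[4,0]
R5: Y=0.8475 on G[2,1]
I1: z[0]−=0.0478, z[2]+=0.0478
R6: Y=0.03049 on G[2,3]
R7: Y=0.01121 on G[1,2]
R8: Y=0.001153 on G[3,2]
R9: Y=0.001255 on G[2,0]
R10: Y=0.006289 on G[1,2]
R11: Y=0.01157 on G[2,1]
I2: z[4]−=0.0188, z[3]+=0.0188
L1: row V4−V3=0, i_L1 at 4,3
R12: Y=0.002874 on G[4,2]
I3: z[3]−=0.00132, z[2]+=0.00132
R13: Y=0.005952 on G[2,4]
V1: row V3−V2=4.81, i_V1 at 3,2
solve → V1=-3.856, V2=-4.516, V3=0.2935, V4=0.2935
aux → i_L1=-0.1209, i_V1=-4.107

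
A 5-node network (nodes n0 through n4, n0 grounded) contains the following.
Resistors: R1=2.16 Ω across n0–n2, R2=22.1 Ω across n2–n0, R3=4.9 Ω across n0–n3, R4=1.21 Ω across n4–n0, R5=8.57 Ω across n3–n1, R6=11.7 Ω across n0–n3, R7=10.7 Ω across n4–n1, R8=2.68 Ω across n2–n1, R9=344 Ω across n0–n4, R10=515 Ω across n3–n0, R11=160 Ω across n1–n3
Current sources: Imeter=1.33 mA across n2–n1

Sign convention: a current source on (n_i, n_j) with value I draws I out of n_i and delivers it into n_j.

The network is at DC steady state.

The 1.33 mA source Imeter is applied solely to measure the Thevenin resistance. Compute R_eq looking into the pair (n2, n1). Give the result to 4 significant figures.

Element admittances at DC:
  Y(R1) = 0.4630 S between n0,n2
  Y(R2) = 0.04525 S between n2,n0
  Y(R3) = 0.2041 S between n0,n3
  Y(R4) = 0.8264 S between n4,n0
  Y(R5) = 0.1167 S between n3,n1
  Y(R6) = 0.08547 S between n0,n3
  Y(R7) = 0.09346 S between n4,n1
  Y(R8) = 0.3731 S between n2,n1
  Y(R9) = 0.002907 S between n0,n4
  Y(R10) = 0.001942 S between n3,n0
  Y(R11) = 0.006250 S between n1,n3
  Imeter: injects 0.00133 A into n1 (from n2)
Assemble and solve the 4×4 MNA system:
  V(n1)=0.001989  V(n2)=-0.0006671  V(n3)=0.0005900  V(n4)=0.0002014

R_eq = 1.997 Ω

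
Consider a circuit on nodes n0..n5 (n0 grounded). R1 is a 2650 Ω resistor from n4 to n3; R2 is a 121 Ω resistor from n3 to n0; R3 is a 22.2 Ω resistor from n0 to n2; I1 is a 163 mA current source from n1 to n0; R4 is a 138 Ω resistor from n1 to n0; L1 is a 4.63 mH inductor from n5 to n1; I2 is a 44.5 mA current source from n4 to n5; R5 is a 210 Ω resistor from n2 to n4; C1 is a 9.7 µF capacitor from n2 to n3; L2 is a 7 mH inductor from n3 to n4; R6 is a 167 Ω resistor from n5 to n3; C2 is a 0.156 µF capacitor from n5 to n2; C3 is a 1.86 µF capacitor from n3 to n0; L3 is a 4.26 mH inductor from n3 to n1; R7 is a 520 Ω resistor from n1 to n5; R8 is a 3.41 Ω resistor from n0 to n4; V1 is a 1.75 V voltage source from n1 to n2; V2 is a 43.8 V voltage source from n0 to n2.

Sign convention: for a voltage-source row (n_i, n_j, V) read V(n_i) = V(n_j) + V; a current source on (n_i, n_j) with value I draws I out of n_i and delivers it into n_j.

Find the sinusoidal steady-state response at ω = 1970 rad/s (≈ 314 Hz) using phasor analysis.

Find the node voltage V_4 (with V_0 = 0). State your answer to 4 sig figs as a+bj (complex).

-1.511+5.748j V

Element admittances at ω=1970 rad/s:
  Y(R1) = 0.0003774+0.000j S between n4,n3
  Y(R2) = 0.008264+0.000j S between n3,n0
  Y(R3) = 0.04505+0.000j S between n0,n2
  I1: injects 0.163 A into n0 (from n1)
  Y(R4) = 0.007246+0.000j S between n1,n0
  Y(L1) = 0.000-0.1096j S between n5,n1
  I2: injects 0.0445 A into n5 (from n4)
  Y(R5) = 0.004762+0.000j S between n2,n4
  Y(C1) = 0.000+0.01911j S between n2,n3
  Y(L2) = 0.000-0.07252j S between n3,n4
  Y(R6) = 0.005988+0.000j S between n5,n3
  Y(C2) = 0.000+0.0003073j S between n5,n2
  Y(C3) = 0.000+0.003664j S between n3,n0
  Y(L3) = 0.000-0.1192j S between n3,n1
  Y(R7) = 0.001923+0.000j S between n1,n5
  Y(R8) = 0.2933+0.000j S between n0,n4
  V1: constraint V(n1)−V(n2) = 1.75
  V2: constraint V(n0)−V(n2) = 43.8
Assemble and solve the 7×7 MNA system:
  V(n1)=-42.05+0.000j  V(n2)=-43.80+0.000j  V(n3)=-25.15+3.149j  V(n4)=-1.511+5.748j  V(n5)=-42.12+1.338j
  i(V1)=0.6635-2.004j  i(V2)=-2.777+1.619j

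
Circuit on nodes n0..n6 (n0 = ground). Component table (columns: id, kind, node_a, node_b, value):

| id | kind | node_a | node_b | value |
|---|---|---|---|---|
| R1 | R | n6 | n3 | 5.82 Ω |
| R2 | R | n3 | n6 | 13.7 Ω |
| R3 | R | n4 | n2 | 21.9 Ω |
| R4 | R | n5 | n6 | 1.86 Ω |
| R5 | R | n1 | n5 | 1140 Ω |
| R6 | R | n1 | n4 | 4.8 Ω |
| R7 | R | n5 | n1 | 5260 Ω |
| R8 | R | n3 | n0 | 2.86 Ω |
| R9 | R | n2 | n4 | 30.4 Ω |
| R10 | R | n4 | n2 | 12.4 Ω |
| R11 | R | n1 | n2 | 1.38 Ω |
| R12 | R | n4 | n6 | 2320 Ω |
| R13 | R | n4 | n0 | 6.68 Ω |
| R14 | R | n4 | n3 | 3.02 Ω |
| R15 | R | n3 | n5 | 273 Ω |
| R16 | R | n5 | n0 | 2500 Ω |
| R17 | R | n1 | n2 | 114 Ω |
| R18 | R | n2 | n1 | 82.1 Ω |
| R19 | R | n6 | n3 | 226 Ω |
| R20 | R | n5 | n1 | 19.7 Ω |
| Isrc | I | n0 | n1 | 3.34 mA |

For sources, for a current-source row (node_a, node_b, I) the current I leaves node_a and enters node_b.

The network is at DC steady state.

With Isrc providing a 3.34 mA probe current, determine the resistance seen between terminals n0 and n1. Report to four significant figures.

R_eq = 5.386 Ω

MNA unknowns: 6 node voltages V₁..V_6
R1: Y=0.1718 on G[6,3]
R2: Y=0.07299 on G[3,6]
R3: Y=0.04566 on G[4,2]
R4: Y=0.5376 on G[5,6]
R5: Y=0.0008772 on G[1,5]
R6: Y=0.2083 on G[1,4]
R7: Y=0.0001901 on G[5,1]
R8: Y=0.3497 on G[3,0]
R9: Y=0.03289 on G[2,4]
R10: Y=0.08065 on G[4,2]
R11: Y=0.7246 on G[1,2]
R12: Y=0.0004310 on G[4,6]
R13: Y=0.1497 on G[4,0]
R14: Y=0.3311 on G[4,3]
R15: Y=0.003663 on G[3,5]
R16: Y=0.0004000 on G[5,0]
R17: Y=0.008772 on G[1,2]
R18: Y=0.01218 on G[2,1]
R19: Y=0.004425 on G[6,3]
R20: Y=0.05076 on G[5,1]
Isrc: z[0]−=0.00334, z[1]+=0.00334
solve → V1=0.01799, V2=0.01652, V3=0.005419, V4=0.009631, V5=0.008293, V6=0.007384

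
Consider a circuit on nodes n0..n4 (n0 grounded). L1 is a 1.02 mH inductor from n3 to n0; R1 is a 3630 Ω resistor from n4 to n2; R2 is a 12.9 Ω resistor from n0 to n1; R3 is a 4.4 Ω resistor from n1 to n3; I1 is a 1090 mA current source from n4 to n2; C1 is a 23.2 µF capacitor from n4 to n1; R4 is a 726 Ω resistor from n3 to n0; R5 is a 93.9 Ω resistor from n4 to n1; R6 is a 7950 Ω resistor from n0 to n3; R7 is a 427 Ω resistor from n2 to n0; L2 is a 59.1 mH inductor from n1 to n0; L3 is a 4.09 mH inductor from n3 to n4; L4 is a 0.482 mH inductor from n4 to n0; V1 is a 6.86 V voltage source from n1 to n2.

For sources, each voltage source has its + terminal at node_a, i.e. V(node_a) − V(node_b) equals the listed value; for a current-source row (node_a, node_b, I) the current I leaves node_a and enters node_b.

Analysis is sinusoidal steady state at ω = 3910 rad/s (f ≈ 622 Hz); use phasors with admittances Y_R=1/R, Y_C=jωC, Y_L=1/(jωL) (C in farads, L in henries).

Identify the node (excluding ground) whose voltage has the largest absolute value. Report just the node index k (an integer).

Element admittances at ω=3910 rad/s:
  Y(L1) = 0.000-0.2507j S between n3,n0
  Y(R1) = 0.0002755+0.000j S between n4,n2
  Y(R2) = 0.07752+0.000j S between n0,n1
  Y(R3) = 0.2273+0.000j S between n1,n3
  I1: injects 1.09 A into n2 (from n4)
  Y(C1) = 0.000+0.09071j S between n4,n1
  Y(R4) = 0.001377+0.000j S between n3,n0
  Y(R5) = 0.01065+0.000j S between n4,n1
  Y(R6) = 0.0001258+0.000j S between n0,n3
  Y(R7) = 0.002342+0.000j S between n2,n0
  Y(L2) = 0.000-0.004327j S between n1,n0
  Y(L3) = 0.000-0.06253j S between n3,n4
  Y(L4) = 0.000-0.5306j S between n4,n0
  V1: constraint V(n1)−V(n2) = 6.86
Assemble and solve the 5×5 MNA system:
  V(n1)=5.013-0.07325j  V(n2)=-1.847-0.07325j  V(n3)=1.501+2.189j  V(n4)=-0.7550-1.762j
  i(V1)=-1.095+0.0002937j

1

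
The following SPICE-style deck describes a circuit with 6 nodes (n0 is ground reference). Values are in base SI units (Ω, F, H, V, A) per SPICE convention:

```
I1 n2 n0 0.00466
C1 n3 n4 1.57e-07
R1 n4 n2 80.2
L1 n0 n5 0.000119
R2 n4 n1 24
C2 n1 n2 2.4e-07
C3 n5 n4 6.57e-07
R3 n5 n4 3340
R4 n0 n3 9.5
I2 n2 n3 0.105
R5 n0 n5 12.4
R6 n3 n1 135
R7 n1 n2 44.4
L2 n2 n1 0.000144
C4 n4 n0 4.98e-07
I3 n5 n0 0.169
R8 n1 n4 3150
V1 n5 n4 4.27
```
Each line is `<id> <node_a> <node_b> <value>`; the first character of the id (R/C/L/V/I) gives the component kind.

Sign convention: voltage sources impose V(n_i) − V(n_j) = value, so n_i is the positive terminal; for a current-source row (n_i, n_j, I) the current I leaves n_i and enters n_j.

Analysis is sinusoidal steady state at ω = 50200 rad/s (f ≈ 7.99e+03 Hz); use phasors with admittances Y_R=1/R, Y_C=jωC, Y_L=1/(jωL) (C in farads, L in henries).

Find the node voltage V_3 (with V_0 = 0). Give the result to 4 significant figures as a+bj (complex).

Apply KCL at each of the 5 non-ground nodes and solve the resulting linear system.
Node n1: branches {R2, C2, R6, R7, L2, R8} → V_1 = -6.770-0.5573j
Node n2: branches {I1, R1, C2, I2, R7, L2} → V_2 = -6.952-1.278j
Node n3: branches {C1, R4, I2, R6} → V_3 = 0.5048-0.4768j
Node n4: branches {C1, R1, R2, C3, R3, C4, R8, V1} → V_4 = -5.787-0.7333j
Node n5: branches {L1, C3, R3, R5, I3, V1} → V_5 = -1.517-0.7333j
Source currents: i(V1)=0.07485-0.3357j

0.5048-0.4768j V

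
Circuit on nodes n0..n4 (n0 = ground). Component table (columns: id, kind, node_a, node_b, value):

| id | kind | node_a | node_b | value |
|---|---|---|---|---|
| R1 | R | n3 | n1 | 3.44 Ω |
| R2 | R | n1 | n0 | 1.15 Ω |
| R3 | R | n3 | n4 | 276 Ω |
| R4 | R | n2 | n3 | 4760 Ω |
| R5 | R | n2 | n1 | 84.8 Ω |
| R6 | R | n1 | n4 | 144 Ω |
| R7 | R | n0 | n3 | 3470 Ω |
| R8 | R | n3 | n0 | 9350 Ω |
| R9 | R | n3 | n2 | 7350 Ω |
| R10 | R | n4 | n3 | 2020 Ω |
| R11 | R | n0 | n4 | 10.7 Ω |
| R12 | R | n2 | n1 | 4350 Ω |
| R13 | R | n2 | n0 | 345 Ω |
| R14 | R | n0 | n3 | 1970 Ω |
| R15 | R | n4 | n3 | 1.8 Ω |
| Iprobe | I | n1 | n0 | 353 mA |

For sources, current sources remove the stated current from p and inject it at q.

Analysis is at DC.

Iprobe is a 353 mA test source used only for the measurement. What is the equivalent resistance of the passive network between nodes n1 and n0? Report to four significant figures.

MNA unknowns: 4 node voltages V₁..V_4
R1: Y=0.2907 on G[3,1]
R2: Y=0.8696 on G[1,0]
R3: Y=0.003623 on G[3,4]
R4: Y=0.0002101 on G[2,3]
R5: Y=0.01179 on G[2,1]
R6: Y=0.006944 on G[1,4]
R7: Y=0.0002882 on G[0,3]
R8: Y=0.0001070 on G[3,0]
R9: Y=0.0001361 on G[3,2]
R10: Y=0.0004950 on G[4,3]
R11: Y=0.09346 on G[0,4]
R12: Y=0.0002299 on G[2,1]
R13: Y=0.002899 on G[2,0]
R14: Y=0.0005076 on G[0,3]
R15: Y=0.5556 on G[4,3]
Iprobe: z[1]−=0.353, z[0]+=0.353
solve → V1=-0.3771, V2=-0.3037, V3=-0.2969, V4=-0.2557

R_eq = 1.068 Ω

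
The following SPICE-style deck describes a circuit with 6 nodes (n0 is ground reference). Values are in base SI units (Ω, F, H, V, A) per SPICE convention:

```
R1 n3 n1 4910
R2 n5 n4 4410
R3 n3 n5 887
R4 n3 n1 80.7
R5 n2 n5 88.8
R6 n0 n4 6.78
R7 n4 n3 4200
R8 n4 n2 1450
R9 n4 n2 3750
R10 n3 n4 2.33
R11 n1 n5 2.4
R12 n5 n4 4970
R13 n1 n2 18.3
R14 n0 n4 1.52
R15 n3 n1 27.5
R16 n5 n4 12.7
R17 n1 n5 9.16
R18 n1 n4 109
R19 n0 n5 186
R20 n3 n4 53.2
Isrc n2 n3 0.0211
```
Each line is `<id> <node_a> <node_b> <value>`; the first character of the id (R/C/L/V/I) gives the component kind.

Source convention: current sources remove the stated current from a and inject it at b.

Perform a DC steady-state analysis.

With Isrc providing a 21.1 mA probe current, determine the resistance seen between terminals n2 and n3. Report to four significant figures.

MNA unknowns: 5 node voltages V₁..V_5
R1: Y=0.0002037 on G[3,1]
R2: Y=0.0002268 on G[5,4]
R3: Y=0.001127 on G[3,5]
R4: Y=0.01239 on G[3,1]
R5: Y=0.01126 on G[2,5]
R6: Y=0.1475 on G[0,4]
R7: Y=0.0002381 on G[4,3]
R8: Y=0.0006897 on G[4,2]
R9: Y=0.0002667 on G[4,2]
R10: Y=0.4292 on G[3,4]
R11: Y=0.4167 on G[1,5]
R12: Y=0.0002012 on G[5,4]
R13: Y=0.05464 on G[1,2]
R14: Y=0.6579 on G[0,4]
R15: Y=0.03636 on G[3,1]
R16: Y=0.07874 on G[5,4]
R17: Y=0.1092 on G[1,5]
R18: Y=0.009174 on G[1,4]
R19: Y=0.005376 on G[0,5]
R20: Y=0.01880 on G[3,4]
Isrc: z[2]−=0.0211, z[3]+=0.0211
solve → V1=-0.1415, V2=-0.4526, V3=0.02892, V4=0.0008508, V5=-0.1275

R_eq = 22.82 Ω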